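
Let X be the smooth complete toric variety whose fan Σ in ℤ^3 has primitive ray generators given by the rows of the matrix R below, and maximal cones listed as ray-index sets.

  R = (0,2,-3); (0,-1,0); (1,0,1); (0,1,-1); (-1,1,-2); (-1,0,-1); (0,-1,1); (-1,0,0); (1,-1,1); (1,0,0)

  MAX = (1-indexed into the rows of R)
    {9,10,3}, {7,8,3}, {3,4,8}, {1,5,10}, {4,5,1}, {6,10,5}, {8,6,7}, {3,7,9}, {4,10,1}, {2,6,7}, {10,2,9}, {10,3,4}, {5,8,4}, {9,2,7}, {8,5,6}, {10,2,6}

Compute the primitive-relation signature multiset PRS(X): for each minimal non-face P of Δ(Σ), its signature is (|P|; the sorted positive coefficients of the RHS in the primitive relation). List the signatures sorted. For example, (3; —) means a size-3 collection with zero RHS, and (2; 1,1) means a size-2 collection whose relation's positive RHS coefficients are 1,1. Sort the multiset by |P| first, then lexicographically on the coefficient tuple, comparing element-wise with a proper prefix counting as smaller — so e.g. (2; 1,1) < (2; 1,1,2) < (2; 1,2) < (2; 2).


The 22 primitive collections of Σ (r=10, n=3):

  P = {3,6}:  v_{3} + v_{6} = 0  →  sig = (2; —)
  P = {4,7}:  v_{4} + v_{7} = 0  →  sig = (2; —)
  P = {8,10}:  v_{8} + v_{10} = 0  →  sig = (2; —)
  P = {2,3}:  v_{2} + v_{3} = v_{9}  →  sig = (2; 1)
  P = {3,5}:  v_{3} + v_{5} = v_{4}  →  sig = (2; 1)
  P = {4,6}:  v_{4} + v_{6} = v_{5}  →  sig = (2; 1)
  P = {4,9}:  v_{4} + v_{9} = v_{10}  →  sig = (2; 1)
  P = {5,7}:  v_{5} + v_{7} = v_{6}  →  sig = (2; 1)
  P = {6,9}:  v_{6} + v_{9} = v_{2}  →  sig = (2; 1)
  P = {7,10}:  v_{7} + v_{10} = v_{9}  →  sig = (2; 1)
  P = {8,9}:  v_{8} + v_{9} = v_{7}  →  sig = (2; 1)
  P = {1,7}:  v_{1} + v_{7} = v_{5} + v_{10}  →  sig = (2; 1,1)
  P = {1,8}:  v_{1} + v_{8} = v_{4} + v_{5}  →  sig = (2; 1,1)
  P = {2,4}:  v_{2} + v_{4} = v_{6} + v_{10}  →  sig = (2; 1,1)
  P = {2,8}:  v_{2} + v_{8} = v_{6} + v_{7}  →  sig = (2; 1,1)
  P = {5,9}:  v_{5} + v_{9} = v_{6} + v_{10}  →  sig = (2; 1,1)
  P = {1,2}:  v_{1} + v_{2} = v_{5} + v_{6} + 2·v_{10}  →  sig = (2; 1,1,2)
  P = {1,3}:  v_{1} + v_{3} = 2·v_{4} + v_{10}  →  sig = (2; 1,2)
  P = {1,6}:  v_{1} + v_{6} = 2·v_{5} + v_{10}  →  sig = (2; 1,2)
  P = {1,9}:  v_{1} + v_{9} = v_{5} + 2·v_{10}  →  sig = (2; 1,2)
  P = {2,5}:  v_{2} + v_{5} = 2·v_{6} + v_{10}  →  sig = (2; 1,2)
  P = {4,5,10}:  v_{4} + v_{5} + v_{10} = v_{1}  →  sig = (3; 1)

Hence PRS(X_Σ) =
[(2; —), (2; —), (2; —), (2; 1), (2; 1), (2; 1), (2; 1), (2; 1), (2; 1), (2; 1), (2; 1), (2; 1,1), (2; 1,1), (2; 1,1), (2; 1,1), (2; 1,1), (2; 1,1,2), (2; 1,2), (2; 1,2), (2; 1,2), (2; 1,2), (3; 1)]


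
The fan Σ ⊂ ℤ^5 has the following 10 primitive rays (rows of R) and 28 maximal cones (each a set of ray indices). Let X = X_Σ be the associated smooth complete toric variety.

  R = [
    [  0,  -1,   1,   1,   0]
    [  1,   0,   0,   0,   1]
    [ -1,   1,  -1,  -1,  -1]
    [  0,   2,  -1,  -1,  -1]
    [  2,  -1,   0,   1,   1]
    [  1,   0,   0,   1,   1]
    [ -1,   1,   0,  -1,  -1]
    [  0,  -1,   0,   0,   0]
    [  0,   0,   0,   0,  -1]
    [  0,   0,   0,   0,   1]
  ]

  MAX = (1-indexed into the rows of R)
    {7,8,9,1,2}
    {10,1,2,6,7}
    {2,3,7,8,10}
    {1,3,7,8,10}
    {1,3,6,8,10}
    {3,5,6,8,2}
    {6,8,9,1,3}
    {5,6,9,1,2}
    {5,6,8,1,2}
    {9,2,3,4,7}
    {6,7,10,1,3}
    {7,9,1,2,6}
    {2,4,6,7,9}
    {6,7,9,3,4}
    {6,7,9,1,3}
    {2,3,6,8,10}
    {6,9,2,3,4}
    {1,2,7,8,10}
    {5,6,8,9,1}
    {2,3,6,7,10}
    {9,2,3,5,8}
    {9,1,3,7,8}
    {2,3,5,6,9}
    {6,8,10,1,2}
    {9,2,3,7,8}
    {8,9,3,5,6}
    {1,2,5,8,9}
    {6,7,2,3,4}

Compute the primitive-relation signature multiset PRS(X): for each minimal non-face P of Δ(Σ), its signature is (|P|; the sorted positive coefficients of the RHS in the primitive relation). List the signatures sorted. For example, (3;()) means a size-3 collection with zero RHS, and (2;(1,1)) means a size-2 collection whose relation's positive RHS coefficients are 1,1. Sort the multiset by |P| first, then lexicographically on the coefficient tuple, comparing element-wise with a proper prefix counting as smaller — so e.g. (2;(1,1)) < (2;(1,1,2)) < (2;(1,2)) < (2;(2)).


|primitive collections| = 12. Relations:

  • {9,10}:  v_{9} + v_{10} = 0  ⟹  sig = (2;())
  • {5,7}:  v_{5} + v_{7} = v_{2} + v_{9}  ⟹  sig = (2;(1,1))
  • {1,4}:  v_{1} + v_{4} = v_{6} + v_{7} + v_{9}  ⟹  sig = (2;(1,1,1))
  • {4,8}:  v_{4} + v_{8} = v_{2} + v_{3} + v_{9}  ⟹  sig = (2;(1,1,1))
  • {5,10}:  v_{5} + v_{10} = v_{2} + v_{6} + v_{8}  ⟹  sig = (2;(1,1,1))
  • {4,10}:  v_{4} + v_{10} = v_{2} + v_{3} + v_{6} + v_{7}  ⟹  sig = (2;(1,1,1,1))
  • {4,5}:  v_{4} + v_{5} = 2·v_{2} + v_{3} + v_{6} + 2·v_{9}  ⟹  sig = (2;(1,1,2,2))
  • {1,2,3}:  v_{1} + v_{2} + v_{3} = 0  ⟹  sig = (3;())
  • {6,7,8}:  v_{6} + v_{7} + v_{8} = 0  ⟹  sig = (3;())
  • {1,3,5}:  v_{1} + v_{3} + v_{5} = v_{6} + v_{8} + v_{9}  ⟹  sig = (3;(1,1,1))
  • {2,6,8,9}:  v_{2} + v_{6} + v_{8} + v_{9} = v_{5}  ⟹  sig = (4;(1))
  • {2,3,6,7,9}:  v_{2} + v_{3} + v_{6} + v_{7} + v_{9} = v_{4}  ⟹  sig = (5;(1))

Sorted signature multiset PRS(X):
[(2;()), (2;(1,1)), (2;(1,1,1)), (2;(1,1,1)), (2;(1,1,1)), (2;(1,1,1,1)), (2;(1,1,2,2)), (3;()), (3;()), (3;(1,1,1)), (4;(1)), (5;(1))]


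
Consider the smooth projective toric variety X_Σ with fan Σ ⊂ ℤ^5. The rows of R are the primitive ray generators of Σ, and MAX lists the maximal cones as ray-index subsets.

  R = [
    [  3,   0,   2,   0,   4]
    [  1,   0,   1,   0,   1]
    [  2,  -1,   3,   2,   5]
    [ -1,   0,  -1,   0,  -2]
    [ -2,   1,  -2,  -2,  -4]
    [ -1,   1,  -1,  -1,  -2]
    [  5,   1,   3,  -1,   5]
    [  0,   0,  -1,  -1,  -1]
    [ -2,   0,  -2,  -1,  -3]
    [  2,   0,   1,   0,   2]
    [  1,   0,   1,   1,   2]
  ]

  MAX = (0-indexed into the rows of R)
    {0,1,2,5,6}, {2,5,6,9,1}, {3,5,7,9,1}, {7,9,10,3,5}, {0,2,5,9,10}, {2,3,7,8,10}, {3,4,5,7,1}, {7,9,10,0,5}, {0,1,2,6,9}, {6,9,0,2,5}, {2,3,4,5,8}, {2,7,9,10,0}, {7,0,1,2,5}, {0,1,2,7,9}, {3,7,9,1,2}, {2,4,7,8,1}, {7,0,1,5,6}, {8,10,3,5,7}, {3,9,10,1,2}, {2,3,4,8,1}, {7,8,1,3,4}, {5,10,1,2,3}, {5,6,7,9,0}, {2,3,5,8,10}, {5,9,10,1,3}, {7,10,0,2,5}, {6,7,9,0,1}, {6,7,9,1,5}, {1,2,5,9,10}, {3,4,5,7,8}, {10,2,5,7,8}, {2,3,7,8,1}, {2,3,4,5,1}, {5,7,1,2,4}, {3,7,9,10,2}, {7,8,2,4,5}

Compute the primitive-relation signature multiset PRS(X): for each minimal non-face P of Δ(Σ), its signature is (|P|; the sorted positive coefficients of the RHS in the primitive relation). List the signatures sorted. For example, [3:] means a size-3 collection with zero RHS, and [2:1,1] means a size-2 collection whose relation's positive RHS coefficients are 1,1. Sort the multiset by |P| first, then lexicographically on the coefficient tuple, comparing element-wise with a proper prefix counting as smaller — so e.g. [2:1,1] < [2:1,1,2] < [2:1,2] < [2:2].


Minimal non-faces — 20 found among 11 rays, 36 max cones:

  P={0,3}:  v_{0} + v_{3} = v_{9}  so sig = [2:1]
  P={4,10}:  v_{4} + v_{10} = v_{5}  so sig = [2:1]
  P={8,9}:  v_{8} + v_{9} = v_{7}  so sig = [2:1]
  P={4,9}:  v_{4} + v_{9} = v_{1} + v_{5} + v_{7}  so sig = [2:1,1,1]
  P={6,8}:  v_{6} + v_{8} = v_{0} + v_{1} + v_{5} + v_{7}  so sig = [2:1,1,1,1]
  P={0,8}:  v_{0} + v_{8} = v_{2} + v_{5} + 2·v_{7}  so sig = [2:1,1,2]
  P={3,6}:  v_{3} + v_{6} = v_{1} + v_{5} + 2·v_{9}  so sig = [2:1,1,2]
  P={0,4}:  v_{0} + v_{4} = v_{1} + v_{2} + 2·v_{5} + 2·v_{7}  so sig = [2:1,1,2,2]
  P={4,6}:  v_{4} + v_{6} = v_{0} + 2·v_{1} + 2·v_{5} + v_{7}  so sig = [2:1,1,2,2]
  P={6,10}:  v_{6} + v_{10} = v_{2} + 2·v_{5} + 3·v_{9}  so sig = [2:1,2,3]
  P={1,8,10}:  v_{1} + v_{8} + v_{10} = 0  so sig = [3:]
  P={1,5,8}:  v_{1} + v_{5} + v_{8} = v_{4}  so sig = [3:1]
  P={1,7,10}:  v_{1} + v_{7} + v_{10} = v_{9}  so sig = [3:1]
  P={0,1,10}:  v_{0} + v_{1} + v_{10} = v_{2} + v_{5} + 2·v_{9}  so sig = [3:1,1,2]
  P={2,6,7}:  v_{2} + v_{6} + v_{7} = 2·v_{0} + v_{1}  so sig = [3:1,2]
  P={2,3,5,7}:  v_{2} + v_{3} + v_{5} + v_{7} = 0  so sig = [4:]
  P={0,1,5,9}:  v_{0} + v_{1} + v_{5} + v_{9} = v_{6}  so sig = [4:1]
  P={2,5,7,9}:  v_{2} + v_{5} + v_{7} + v_{9} = v_{0}  so sig = [4:1]
  P={2,3,4,7}:  v_{2} + v_{3} + v_{4} + v_{7} = v_{1} + v_{8}  so sig = [4:1,1]
  P={2,3,5,9}:  v_{2} + v_{3} + v_{5} + v_{9} = v_{1} + v_{10}  so sig = [4:1,1]

Sorted signature multiset PRS(X):
{ [2:1] ×3,  [2:1,1,1],  [2:1,1,1,1],  [2:1,1,2] ×2,  [2:1,1,2,2] ×2,  [2:1,2,3],  [3:],  [3:1] ×2,  [3:1,1,2],  [3:1,2],  [4:],  [4:1] ×2,  [4:1,1] ×2 }


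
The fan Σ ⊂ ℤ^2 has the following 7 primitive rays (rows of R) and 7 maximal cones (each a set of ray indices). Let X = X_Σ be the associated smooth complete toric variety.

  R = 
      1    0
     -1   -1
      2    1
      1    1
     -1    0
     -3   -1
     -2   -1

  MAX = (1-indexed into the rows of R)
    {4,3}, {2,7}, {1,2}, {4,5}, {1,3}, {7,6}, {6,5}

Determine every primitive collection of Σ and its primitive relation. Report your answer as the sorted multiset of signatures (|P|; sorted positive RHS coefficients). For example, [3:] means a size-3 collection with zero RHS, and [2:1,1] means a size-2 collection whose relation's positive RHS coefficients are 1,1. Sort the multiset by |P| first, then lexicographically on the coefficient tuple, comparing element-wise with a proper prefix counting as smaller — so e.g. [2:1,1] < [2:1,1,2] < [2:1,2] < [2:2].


Δ(Σ) — 7 vertices, 14 min non-faces:

  {1,5}:  v_{1} + v_{5} = 0 ; sig = [2:]
  {2,4}:  v_{2} + v_{4} = 0 ; sig = [2:]
  {3,7}:  v_{3} + v_{7} = 0 ; sig = [2:]
  {1,4}:  v_{1} + v_{4} = v_{3} ; sig = [2:1]
  {1,6}:  v_{1} + v_{6} = v_{7} ; sig = [2:1]
  {1,7}:  v_{1} + v_{7} = v_{2} ; sig = [2:1]
  {2,3}:  v_{2} + v_{3} = v_{1} ; sig = [2:1]
  {2,5}:  v_{2} + v_{5} = v_{7} ; sig = [2:1]
  {3,5}:  v_{3} + v_{5} = v_{4} ; sig = [2:1]
  {3,6}:  v_{3} + v_{6} = v_{5} ; sig = [2:1]
  {4,7}:  v_{4} + v_{7} = v_{5} ; sig = [2:1]
  {5,7}:  v_{5} + v_{7} = v_{6} ; sig = [2:1]
  {2,6}:  v_{2} + v_{6} = 2·v_{7} ; sig = [2:2]
  {4,6}:  v_{4} + v_{6} = 2·v_{5} ; sig = [2:2]

so the primitive-relation signature multiset is
[[2:], [2:], [2:], [2:1], [2:1], [2:1], [2:1], [2:1], [2:1], [2:1], [2:1], [2:1], [2:2], [2:2]]


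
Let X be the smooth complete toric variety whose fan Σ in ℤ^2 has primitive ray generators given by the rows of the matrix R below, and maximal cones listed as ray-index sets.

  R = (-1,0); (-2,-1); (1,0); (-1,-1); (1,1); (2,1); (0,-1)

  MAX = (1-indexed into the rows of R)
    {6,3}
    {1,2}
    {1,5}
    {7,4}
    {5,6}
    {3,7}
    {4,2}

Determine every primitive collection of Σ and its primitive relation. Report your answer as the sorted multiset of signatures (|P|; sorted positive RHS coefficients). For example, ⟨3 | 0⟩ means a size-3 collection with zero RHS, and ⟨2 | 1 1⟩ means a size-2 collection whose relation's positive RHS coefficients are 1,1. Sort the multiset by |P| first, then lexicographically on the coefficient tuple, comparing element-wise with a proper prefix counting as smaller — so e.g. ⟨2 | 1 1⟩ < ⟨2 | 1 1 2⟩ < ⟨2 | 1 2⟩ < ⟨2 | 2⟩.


Δ(Σ) — 7 vertices, 14 min non-faces:

  P = {1,3}:  v_{1} + v_{3} = 0  so sig = ⟨2 | 0⟩
  P = {2,6}:  v_{2} + v_{6} = 0  so sig = ⟨2 | 0⟩
  P = {4,5}:  v_{4} + v_{5} = 0  so sig = ⟨2 | 0⟩
  P = {1,4}:  v_{1} + v_{4} = v_{2}  so sig = ⟨2 | 1⟩
  P = {1,6}:  v_{1} + v_{6} = v_{5}  so sig = ⟨2 | 1⟩
  P = {1,7}:  v_{1} + v_{7} = v_{4}  so sig = ⟨2 | 1⟩
  P = {2,3}:  v_{2} + v_{3} = v_{4}  so sig = ⟨2 | 1⟩
  P = {2,5}:  v_{2} + v_{5} = v_{1}  so sig = ⟨2 | 1⟩
  P = {3,4}:  v_{3} + v_{4} = v_{7}  so sig = ⟨2 | 1⟩
  P = {3,5}:  v_{3} + v_{5} = v_{6}  so sig = ⟨2 | 1⟩
  P = {4,6}:  v_{4} + v_{6} = v_{3}  so sig = ⟨2 | 1⟩
  P = {5,7}:  v_{5} + v_{7} = v_{3}  so sig = ⟨2 | 1⟩
  P = {2,7}:  v_{2} + v_{7} = 2·v_{4}  so sig = ⟨2 | 2⟩
  P = {6,7}:  v_{6} + v_{7} = 2·v_{3}  so sig = ⟨2 | 2⟩

so the primitive-relation signature multiset is
[⟨2 | 0⟩, ⟨2 | 0⟩, ⟨2 | 0⟩, ⟨2 | 1⟩, ⟨2 | 1⟩, ⟨2 | 1⟩, ⟨2 | 1⟩, ⟨2 | 1⟩, ⟨2 | 1⟩, ⟨2 | 1⟩, ⟨2 | 1⟩, ⟨2 | 1⟩, ⟨2 | 2⟩, ⟨2 | 2⟩]


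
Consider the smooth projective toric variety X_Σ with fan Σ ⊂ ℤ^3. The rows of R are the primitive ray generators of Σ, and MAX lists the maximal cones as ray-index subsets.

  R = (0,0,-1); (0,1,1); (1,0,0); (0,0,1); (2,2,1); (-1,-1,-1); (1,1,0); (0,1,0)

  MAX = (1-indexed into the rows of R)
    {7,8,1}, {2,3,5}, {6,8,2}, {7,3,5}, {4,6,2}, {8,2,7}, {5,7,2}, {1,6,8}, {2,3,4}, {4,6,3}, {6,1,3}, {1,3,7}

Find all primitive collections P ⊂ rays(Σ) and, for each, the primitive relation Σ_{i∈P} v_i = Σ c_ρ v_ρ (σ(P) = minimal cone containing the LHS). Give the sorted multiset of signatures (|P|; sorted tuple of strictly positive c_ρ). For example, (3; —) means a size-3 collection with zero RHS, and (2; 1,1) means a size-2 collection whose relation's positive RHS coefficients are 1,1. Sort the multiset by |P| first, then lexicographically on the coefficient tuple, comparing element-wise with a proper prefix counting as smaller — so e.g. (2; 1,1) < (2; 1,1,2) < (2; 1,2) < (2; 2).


The 12 primitive collections of Σ (r=8, n=3):

  P={1,4}:  v_{1} + v_{4} = 0  ⟹  sig = (2; —)
  P={1,2}:  v_{1} + v_{2} = v_{8}  ⟹  sig = (2; 1)
  P={3,8}:  v_{3} + v_{8} = v_{7}  ⟹  sig = (2; 1)
  P={4,8}:  v_{4} + v_{8} = v_{2}  ⟹  sig = (2; 1)
  P={5,6}:  v_{5} + v_{6} = v_{7}  ⟹  sig = (2; 1)
  P={6,7}:  v_{6} + v_{7} = v_{1}  ⟹  sig = (2; 1)
  P={4,7}:  v_{4} + v_{7} = v_{2} + v_{3}  ⟹  sig = (2; 1,1)
  P={5,8}:  v_{5} + v_{8} = v_{2} + 2·v_{7}  ⟹  sig = (2; 1,2)
  P={1,5}:  v_{1} + v_{5} = 2·v_{7}  ⟹  sig = (2; 2)
  P={4,5}:  v_{4} + v_{5} = 2·v_{2} + 2·v_{3}  ⟹  sig = (2; 2,2)
  P={2,3,6}:  v_{2} + v_{3} + v_{6} = 0  ⟹  sig = (3; —)
  P={2,3,7}:  v_{2} + v_{3} + v_{7} = v_{5}  ⟹  sig = (3; 1)

Sorted signature multiset PRS(X):
    |P|=2: 10 collections, coeffs (), (1), (1), (1), (1), (1), (1,1), (1,2), (2), (2,2)
    |P|=3: 2 collections, coeffs (), (1)


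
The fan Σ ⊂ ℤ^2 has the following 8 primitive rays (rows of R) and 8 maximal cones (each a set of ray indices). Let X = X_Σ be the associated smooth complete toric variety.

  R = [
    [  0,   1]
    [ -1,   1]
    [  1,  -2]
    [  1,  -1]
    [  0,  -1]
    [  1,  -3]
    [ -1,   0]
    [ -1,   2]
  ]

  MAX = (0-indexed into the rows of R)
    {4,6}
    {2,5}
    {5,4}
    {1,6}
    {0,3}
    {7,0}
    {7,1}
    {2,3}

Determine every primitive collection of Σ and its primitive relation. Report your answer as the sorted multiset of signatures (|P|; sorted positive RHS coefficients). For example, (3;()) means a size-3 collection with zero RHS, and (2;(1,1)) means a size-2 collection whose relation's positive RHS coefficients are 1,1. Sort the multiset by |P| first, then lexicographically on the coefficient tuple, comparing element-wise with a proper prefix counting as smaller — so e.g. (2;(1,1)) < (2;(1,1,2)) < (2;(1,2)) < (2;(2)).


The 20 primitive collections of Σ (r=8, n=2):

  P={0,4}:  v_{0} + v_{4} = 0  →  sig = (2;())
  P={1,3}:  v_{1} + v_{3} = 0  →  sig = (2;())
  P={2,7}:  v_{2} + v_{7} = 0  →  sig = (2;())
  P={0,1}:  v_{0} + v_{1} = v_{7}  →  sig = (2;(1))
  P={0,2}:  v_{0} + v_{2} = v_{3}  →  sig = (2;(1))
  P={0,5}:  v_{0} + v_{5} = v_{2}  →  sig = (2;(1))
  P={0,6}:  v_{0} + v_{6} = v_{1}  →  sig = (2;(1))
  P={1,2}:  v_{1} + v_{2} = v_{4}  →  sig = (2;(1))
  P={1,4}:  v_{1} + v_{4} = v_{6}  →  sig = (2;(1))
  P={2,4}:  v_{2} + v_{4} = v_{5}  →  sig = (2;(1))
  P={3,4}:  v_{3} + v_{4} = v_{2}  →  sig = (2;(1))
  P={3,6}:  v_{3} + v_{6} = v_{4}  →  sig = (2;(1))
  P={3,7}:  v_{3} + v_{7} = v_{0}  →  sig = (2;(1))
  P={4,7}:  v_{4} + v_{7} = v_{1}  →  sig = (2;(1))
  P={5,7}:  v_{5} + v_{7} = v_{4}  →  sig = (2;(1))
  P={1,5}:  v_{1} + v_{5} = 2·v_{4}  →  sig = (2;(2))
  P={2,6}:  v_{2} + v_{6} = 2·v_{4}  →  sig = (2;(2))
  P={3,5}:  v_{3} + v_{5} = 2·v_{2}  →  sig = (2;(2))
  P={6,7}:  v_{6} + v_{7} = 2·v_{1}  →  sig = (2;(2))
  P={5,6}:  v_{5} + v_{6} = 3·v_{4}  →  sig = (2;(3))

Sorted signature multiset PRS(X):
    (2;())
    (2;())
    (2;())
    (2;(1))
    (2;(1))
    (2;(1))
    (2;(1))
    (2;(1))
    (2;(1))
    (2;(1))
    (2;(1))
    (2;(1))
    (2;(1))
    (2;(1))
    (2;(1))
    (2;(2))
    (2;(2))
    (2;(2))
    (2;(2))
    (2;(3))


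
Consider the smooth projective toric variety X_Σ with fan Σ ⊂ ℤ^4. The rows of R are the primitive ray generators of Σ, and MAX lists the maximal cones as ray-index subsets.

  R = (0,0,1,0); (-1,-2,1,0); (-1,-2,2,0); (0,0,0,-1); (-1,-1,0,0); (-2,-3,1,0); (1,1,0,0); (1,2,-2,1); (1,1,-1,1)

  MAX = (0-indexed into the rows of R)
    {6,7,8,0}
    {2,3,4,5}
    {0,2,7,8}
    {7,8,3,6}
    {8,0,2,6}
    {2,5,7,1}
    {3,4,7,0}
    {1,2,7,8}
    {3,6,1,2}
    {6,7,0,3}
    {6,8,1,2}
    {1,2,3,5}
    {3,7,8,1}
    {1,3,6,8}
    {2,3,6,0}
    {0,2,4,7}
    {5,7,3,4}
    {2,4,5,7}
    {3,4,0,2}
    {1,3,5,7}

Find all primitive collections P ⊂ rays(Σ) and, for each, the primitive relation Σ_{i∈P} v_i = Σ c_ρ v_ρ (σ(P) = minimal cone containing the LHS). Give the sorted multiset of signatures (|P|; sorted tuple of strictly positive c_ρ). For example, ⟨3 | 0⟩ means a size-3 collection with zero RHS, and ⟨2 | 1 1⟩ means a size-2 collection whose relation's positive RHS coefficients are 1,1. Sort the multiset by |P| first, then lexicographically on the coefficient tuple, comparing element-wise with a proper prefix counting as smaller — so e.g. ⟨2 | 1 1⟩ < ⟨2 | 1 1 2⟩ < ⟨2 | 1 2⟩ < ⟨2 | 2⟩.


Minimal non-faces — 12 found among 9 rays, 20 max cones:

  {4,6}:  v_{4} + v_{6} = 0  ⟹  sig = ⟨2 | 0⟩
  {0,1}:  v_{0} + v_{1} = v_{2}  ⟹  sig = ⟨2 | 1⟩
  {1,4}:  v_{1} + v_{4} = v_{5}  ⟹  sig = ⟨2 | 1⟩
  {5,6}:  v_{5} + v_{6} = v_{1}  ⟹  sig = ⟨2 | 1⟩
  {0,5}:  v_{0} + v_{5} = v_{2} + v_{4}  ⟹  sig = ⟨2 | 1 1⟩
  {4,8}:  v_{4} + v_{8} = v_{1} + v_{7}  ⟹  sig = ⟨2 | 1 1⟩
  {5,8}:  v_{5} + v_{8} = 2·v_{1} + v_{7}  ⟹  sig = ⟨2 | 1 2⟩
  {2,3,7}:  v_{2} + v_{3} + v_{7} = 0  ⟹  sig = ⟨3 | 0⟩
  {0,3,8}:  v_{0} + v_{3} + v_{8} = v_{6}  ⟹  sig = ⟨3 | 1⟩
  {1,6,7}:  v_{1} + v_{6} + v_{7} = v_{8}  ⟹  sig = ⟨3 | 1⟩
  {2,3,8}:  v_{2} + v_{3} + v_{8} = v_{1} + v_{6}  ⟹  sig = ⟨3 | 1 1⟩
  {2,6,7}:  v_{2} + v_{6} + v_{7} = v_{0} + v_{8}  ⟹  sig = ⟨3 | 1 1⟩

Signatures (|P|; sorted positive RHS coefficients), sorted:
[⟨2 | 0⟩, ⟨2 | 1⟩, ⟨2 | 1⟩, ⟨2 | 1⟩, ⟨2 | 1 1⟩, ⟨2 | 1 1⟩, ⟨2 | 1 2⟩, ⟨3 | 0⟩, ⟨3 | 1⟩, ⟨3 | 1⟩, ⟨3 | 1 1⟩, ⟨3 | 1 1⟩]


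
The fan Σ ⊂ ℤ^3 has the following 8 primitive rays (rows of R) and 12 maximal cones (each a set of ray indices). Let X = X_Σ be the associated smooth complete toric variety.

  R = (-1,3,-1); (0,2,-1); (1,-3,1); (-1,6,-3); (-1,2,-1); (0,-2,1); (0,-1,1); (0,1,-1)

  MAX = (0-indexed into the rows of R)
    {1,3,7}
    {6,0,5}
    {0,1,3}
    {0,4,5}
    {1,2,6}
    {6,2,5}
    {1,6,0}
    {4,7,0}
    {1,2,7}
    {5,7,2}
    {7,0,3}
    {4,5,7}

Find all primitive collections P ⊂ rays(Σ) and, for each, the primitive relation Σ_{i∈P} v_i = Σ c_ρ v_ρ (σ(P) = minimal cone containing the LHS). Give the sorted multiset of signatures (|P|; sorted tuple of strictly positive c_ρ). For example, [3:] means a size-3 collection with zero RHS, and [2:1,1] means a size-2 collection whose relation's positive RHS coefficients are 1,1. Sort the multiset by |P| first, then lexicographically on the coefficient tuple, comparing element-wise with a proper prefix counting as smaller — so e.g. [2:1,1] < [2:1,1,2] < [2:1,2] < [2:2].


12 collections generate NE(X_Σ); each relation:

  P={0,2}:  v_{0} + v_{2} = 0  ⟹  sig = [2:]
  P={1,5}:  v_{1} + v_{5} = 0  ⟹  sig = [2:]
  P={6,7}:  v_{6} + v_{7} = 0  ⟹  sig = [2:]
  P={1,4}:  v_{1} + v_{4} = v_{0} + v_{7}  ⟹  sig = [2:1,1]
  P={2,3}:  v_{2} + v_{3} = v_{1} + v_{7}  ⟹  sig = [2:1,1]
  P={2,4}:  v_{2} + v_{4} = v_{5} + v_{7}  ⟹  sig = [2:1,1]
  P={3,5}:  v_{3} + v_{5} = v_{0} + v_{7}  ⟹  sig = [2:1,1]
  P={3,6}:  v_{3} + v_{6} = v_{0} + v_{1}  ⟹  sig = [2:1,1]
  P={4,6}:  v_{4} + v_{6} = v_{0} + v_{5}  ⟹  sig = [2:1,1]
  P={3,4}:  v_{3} + v_{4} = 2·v_{0} + 2·v_{7}  ⟹  sig = [2:2,2]
  P={0,1,7}:  v_{0} + v_{1} + v_{7} = v_{3}  ⟹  sig = [3:1]
  P={0,5,7}:  v_{0} + v_{5} + v_{7} = v_{4}  ⟹  sig = [3:1]

Hence PRS(X_Σ) =
{ [2:] ×3,  [2:1,1] ×6,  [2:2,2],  [3:1] ×2 }


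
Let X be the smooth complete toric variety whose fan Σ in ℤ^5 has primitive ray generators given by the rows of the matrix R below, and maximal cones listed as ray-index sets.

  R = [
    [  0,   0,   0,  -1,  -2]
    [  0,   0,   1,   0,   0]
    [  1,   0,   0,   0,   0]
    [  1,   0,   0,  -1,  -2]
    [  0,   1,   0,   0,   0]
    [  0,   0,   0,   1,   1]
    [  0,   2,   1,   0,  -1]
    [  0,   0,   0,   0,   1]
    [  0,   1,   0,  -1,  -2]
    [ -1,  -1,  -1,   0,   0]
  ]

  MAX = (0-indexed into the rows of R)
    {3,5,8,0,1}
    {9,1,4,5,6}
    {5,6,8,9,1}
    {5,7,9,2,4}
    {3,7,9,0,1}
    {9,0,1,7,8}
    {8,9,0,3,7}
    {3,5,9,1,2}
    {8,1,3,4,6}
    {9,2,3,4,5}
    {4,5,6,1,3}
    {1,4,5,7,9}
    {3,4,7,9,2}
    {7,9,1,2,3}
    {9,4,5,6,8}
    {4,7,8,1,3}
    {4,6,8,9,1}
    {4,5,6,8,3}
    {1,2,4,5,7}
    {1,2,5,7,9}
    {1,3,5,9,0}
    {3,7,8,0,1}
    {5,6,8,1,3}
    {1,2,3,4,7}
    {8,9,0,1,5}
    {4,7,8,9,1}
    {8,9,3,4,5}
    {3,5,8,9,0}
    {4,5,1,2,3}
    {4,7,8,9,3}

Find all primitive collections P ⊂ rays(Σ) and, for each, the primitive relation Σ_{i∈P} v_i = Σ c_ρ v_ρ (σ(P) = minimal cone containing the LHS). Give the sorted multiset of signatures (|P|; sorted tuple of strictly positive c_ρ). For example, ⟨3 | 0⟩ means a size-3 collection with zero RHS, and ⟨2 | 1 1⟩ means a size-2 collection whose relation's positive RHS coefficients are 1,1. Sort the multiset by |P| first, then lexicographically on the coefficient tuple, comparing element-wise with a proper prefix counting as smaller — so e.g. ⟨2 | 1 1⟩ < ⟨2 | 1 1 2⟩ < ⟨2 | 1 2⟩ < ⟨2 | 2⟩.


Δ(Σ) — 10 vertices, 14 min non-faces:

  P={0,2}:  v_{0} + v_{2} = v_{3} — sig = ⟨2 | 1⟩
  P={0,4}:  v_{0} + v_{4} = v_{8} — sig = ⟨2 | 1⟩
  P={2,8}:  v_{2} + v_{8} = v_{3} + v_{4} — sig = ⟨2 | 1 1⟩
  P={2,6}:  v_{2} + v_{6} = v_{1} + v_{3} + 2·v_{4} + v_{5} — sig = ⟨2 | 1 1 1 2⟩
  P={0,6}:  v_{0} + v_{6} = v_{1} + v_{5} + 2·v_{8} — sig = ⟨2 | 1 1 2⟩
  P={6,7}:  v_{6} + v_{7} = v_{1} + 2·v_{4} — sig = ⟨2 | 1 2⟩
  P={0,5,7}:  v_{0} + v_{5} + v_{7} = 0 — sig = ⟨3 | 0⟩
  P={3,5,7}:  v_{3} + v_{5} + v_{7} = v_{2} — sig = ⟨3 | 1⟩
  P={5,7,8}:  v_{5} + v_{7} + v_{8} = v_{4} — sig = ⟨3 | 1⟩
  P={3,6,9}:  v_{3} + v_{6} + v_{9} = v_{0} + v_{5} + v_{8} — sig = ⟨3 | 1 1 1⟩
  P={1,2,4,9}:  v_{1} + v_{2} + v_{4} + v_{9} = 0 — sig = ⟨4 | 0⟩
  P={1,3,4,9}:  v_{1} + v_{3} + v_{4} + v_{9} = v_{0} — sig = ⟨4 | 1⟩
  P={1,4,5,8}:  v_{1} + v_{4} + v_{5} + v_{8} = v_{6} — sig = ⟨4 | 1⟩
  P={1,3,8,9}:  v_{1} + v_{3} + v_{8} + v_{9} = 2·v_{0} — sig = ⟨4 | 2⟩

Hence PRS(X_Σ) =
[⟨2 | 1⟩, ⟨2 | 1⟩, ⟨2 | 1 1⟩, ⟨2 | 1 1 1 2⟩, ⟨2 | 1 1 2⟩, ⟨2 | 1 2⟩, ⟨3 | 0⟩, ⟨3 | 1⟩, ⟨3 | 1⟩, ⟨3 | 1 1 1⟩, ⟨4 | 0⟩, ⟨4 | 1⟩, ⟨4 | 1⟩, ⟨4 | 2⟩]


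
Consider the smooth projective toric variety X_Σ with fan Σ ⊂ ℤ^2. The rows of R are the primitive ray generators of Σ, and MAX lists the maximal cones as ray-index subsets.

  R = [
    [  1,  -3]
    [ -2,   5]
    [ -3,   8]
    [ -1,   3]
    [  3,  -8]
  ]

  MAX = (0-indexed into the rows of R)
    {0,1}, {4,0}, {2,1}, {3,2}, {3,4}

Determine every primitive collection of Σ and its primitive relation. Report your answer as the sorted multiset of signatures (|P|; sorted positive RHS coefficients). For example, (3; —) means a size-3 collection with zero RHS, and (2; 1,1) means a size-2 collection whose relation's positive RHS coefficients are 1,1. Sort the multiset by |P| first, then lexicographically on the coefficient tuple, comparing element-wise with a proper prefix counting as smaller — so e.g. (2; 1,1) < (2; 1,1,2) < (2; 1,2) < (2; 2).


Minimal non-faces — 5 found among 5 rays, 5 max cones:

  P = {0,3}:  v_{0} + v_{3} = 0  so sig = (2; —)
  P = {2,4}:  v_{2} + v_{4} = 0  so sig = (2; —)
  P = {0,2}:  v_{0} + v_{2} = v_{1}  so sig = (2; 1)
  P = {1,3}:  v_{1} + v_{3} = v_{2}  so sig = (2; 1)
  P = {1,4}:  v_{1} + v_{4} = v_{0}  so sig = (2; 1)

Hence PRS(X_Σ) =
{ (2; —) ×2,  (2; 1) ×3 }


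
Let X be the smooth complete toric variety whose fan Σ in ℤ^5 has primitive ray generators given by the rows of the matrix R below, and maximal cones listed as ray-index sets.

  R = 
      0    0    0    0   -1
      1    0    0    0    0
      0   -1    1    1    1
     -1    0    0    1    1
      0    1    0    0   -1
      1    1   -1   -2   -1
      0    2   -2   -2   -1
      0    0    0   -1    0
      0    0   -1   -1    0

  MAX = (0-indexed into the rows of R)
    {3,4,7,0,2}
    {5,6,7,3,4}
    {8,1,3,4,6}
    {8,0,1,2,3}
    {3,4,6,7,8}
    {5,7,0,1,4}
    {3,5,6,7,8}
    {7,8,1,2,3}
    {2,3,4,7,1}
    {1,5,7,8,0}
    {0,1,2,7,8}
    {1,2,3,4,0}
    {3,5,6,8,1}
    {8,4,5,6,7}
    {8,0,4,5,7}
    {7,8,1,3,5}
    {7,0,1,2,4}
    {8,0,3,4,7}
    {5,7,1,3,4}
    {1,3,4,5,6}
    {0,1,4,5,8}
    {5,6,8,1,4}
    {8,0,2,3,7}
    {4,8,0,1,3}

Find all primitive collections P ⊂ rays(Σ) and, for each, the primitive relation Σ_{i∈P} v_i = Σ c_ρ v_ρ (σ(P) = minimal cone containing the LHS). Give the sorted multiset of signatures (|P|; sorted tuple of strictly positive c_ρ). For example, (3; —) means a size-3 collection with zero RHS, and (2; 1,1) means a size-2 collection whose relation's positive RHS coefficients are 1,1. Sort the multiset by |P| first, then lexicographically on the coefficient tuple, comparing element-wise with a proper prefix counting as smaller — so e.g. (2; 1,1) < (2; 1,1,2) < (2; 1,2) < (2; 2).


|primitive collections| = 9. Relations:

  P={2,5}:  v_{2} + v_{5} = v_{1} + v_{7}  →  sig = (2; 1,1)
  P={2,6}:  v_{2} + v_{6} = v_{3} + v_{5}  →  sig = (2; 1,1)
  P={0,6}:  v_{0} + v_{6} = 2·v_{4} + 2·v_{8}  →  sig = (2; 2,2)
  P={2,4,8}:  v_{2} + v_{4} + v_{8} = 0  →  sig = (3; —)
  P={0,3,5}:  v_{0} + v_{3} + v_{5} = v_{4} + v_{8}  →  sig = (3; 1,1)
  P={1,6,7}:  v_{1} + v_{6} + v_{7} = v_{3} + 2·v_{5}  →  sig = (3; 1,2)
  P={0,1,3,7}:  v_{0} + v_{1} + v_{3} + v_{7} = 0  →  sig = (4; —)
  P={1,4,7,8}:  v_{1} + v_{4} + v_{7} + v_{8} = v_{5}  →  sig = (4; 1)
  P={3,4,5,8}:  v_{3} + v_{4} + v_{5} + v_{8} = v_{6}  →  sig = (4; 1)

Sorted signature multiset PRS(X):
{ (2; 1,1) ×2,  (2; 2,2),  (3; —),  (3; 1,1),  (3; 1,2),  (4; —),  (4; 1) ×2 }


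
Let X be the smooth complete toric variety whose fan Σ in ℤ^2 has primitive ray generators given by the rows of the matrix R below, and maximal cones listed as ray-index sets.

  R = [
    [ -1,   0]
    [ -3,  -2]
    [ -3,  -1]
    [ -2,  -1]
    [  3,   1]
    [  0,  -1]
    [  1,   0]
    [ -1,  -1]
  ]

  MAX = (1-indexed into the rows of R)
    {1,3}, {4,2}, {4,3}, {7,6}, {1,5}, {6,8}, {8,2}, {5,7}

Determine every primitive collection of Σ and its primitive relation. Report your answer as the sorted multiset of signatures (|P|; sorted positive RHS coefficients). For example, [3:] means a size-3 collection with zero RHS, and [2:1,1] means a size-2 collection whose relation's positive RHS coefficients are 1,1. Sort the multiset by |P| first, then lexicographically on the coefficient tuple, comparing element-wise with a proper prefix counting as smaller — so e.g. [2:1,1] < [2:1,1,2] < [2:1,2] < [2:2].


20 minimal non-faces of Δ(Σ) (on 8 rays):

  P={1,7}:  v_{1} + v_{7} = 0  →  sig = [2:]
  P={3,5}:  v_{3} + v_{5} = 0  →  sig = [2:]
  P={1,4}:  v_{1} + v_{4} = v_{3}  →  sig = [2:1]
  P={1,6}:  v_{1} + v_{6} = v_{8}  →  sig = [2:1]
  P={1,8}:  v_{1} + v_{8} = v_{4}  →  sig = [2:1]
  P={2,5}:  v_{2} + v_{5} = v_{6}  →  sig = [2:1]
  P={3,6}:  v_{3} + v_{6} = v_{2}  →  sig = [2:1]
  P={3,7}:  v_{3} + v_{7} = v_{4}  →  sig = [2:1]
  P={4,5}:  v_{4} + v_{5} = v_{7}  →  sig = [2:1]
  P={4,7}:  v_{4} + v_{7} = v_{8}  →  sig = [2:1]
  P={4,8}:  v_{4} + v_{8} = v_{2}  →  sig = [2:1]
  P={7,8}:  v_{7} + v_{8} = v_{6}  →  sig = [2:1]
  P={1,2}:  v_{1} + v_{2} = 2·v_{4}  →  sig = [2:2]
  P={2,7}:  v_{2} + v_{7} = 2·v_{8}  →  sig = [2:2]
  P={3,8}:  v_{3} + v_{8} = 2·v_{4}  →  sig = [2:2]
  P={4,6}:  v_{4} + v_{6} = 2·v_{8}  →  sig = [2:2]
  P={5,8}:  v_{5} + v_{8} = 2·v_{7}  →  sig = [2:2]
  P={2,3}:  v_{2} + v_{3} = 3·v_{4}  →  sig = [2:3]
  P={2,6}:  v_{2} + v_{6} = 3·v_{8}  →  sig = [2:3]
  P={5,6}:  v_{5} + v_{6} = 3·v_{7}  →  sig = [2:3]

Sorted signature multiset PRS(X):
{ [2:] ×2,  [2:1] ×10,  [2:2] ×5,  [2:3] ×3 }


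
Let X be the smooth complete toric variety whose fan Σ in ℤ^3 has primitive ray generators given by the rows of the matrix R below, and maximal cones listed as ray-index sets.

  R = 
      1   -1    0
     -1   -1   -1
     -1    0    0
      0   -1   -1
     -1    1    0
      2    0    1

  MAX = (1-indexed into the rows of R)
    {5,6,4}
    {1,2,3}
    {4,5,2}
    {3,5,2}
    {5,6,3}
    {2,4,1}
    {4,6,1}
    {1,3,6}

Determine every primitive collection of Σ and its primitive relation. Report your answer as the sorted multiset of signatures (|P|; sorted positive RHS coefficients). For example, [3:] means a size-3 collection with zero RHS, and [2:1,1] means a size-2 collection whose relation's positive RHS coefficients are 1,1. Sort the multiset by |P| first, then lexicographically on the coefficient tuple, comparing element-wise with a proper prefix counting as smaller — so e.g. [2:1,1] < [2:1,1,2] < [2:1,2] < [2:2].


3 collections generate NE(X_Σ); each relation:

  • {1,5}:  v_{1} + v_{5} = 0  ⟹  sig = [2:]
  • {2,6}:  v_{2} + v_{6} = v_{1}  ⟹  sig = [2:1]
  • {3,4}:  v_{3} + v_{4} = v_{2}  ⟹  sig = [2:1]

Hence PRS(X_Σ) =
    |P|=2: 3 collections, coeffs (), (1), (1)


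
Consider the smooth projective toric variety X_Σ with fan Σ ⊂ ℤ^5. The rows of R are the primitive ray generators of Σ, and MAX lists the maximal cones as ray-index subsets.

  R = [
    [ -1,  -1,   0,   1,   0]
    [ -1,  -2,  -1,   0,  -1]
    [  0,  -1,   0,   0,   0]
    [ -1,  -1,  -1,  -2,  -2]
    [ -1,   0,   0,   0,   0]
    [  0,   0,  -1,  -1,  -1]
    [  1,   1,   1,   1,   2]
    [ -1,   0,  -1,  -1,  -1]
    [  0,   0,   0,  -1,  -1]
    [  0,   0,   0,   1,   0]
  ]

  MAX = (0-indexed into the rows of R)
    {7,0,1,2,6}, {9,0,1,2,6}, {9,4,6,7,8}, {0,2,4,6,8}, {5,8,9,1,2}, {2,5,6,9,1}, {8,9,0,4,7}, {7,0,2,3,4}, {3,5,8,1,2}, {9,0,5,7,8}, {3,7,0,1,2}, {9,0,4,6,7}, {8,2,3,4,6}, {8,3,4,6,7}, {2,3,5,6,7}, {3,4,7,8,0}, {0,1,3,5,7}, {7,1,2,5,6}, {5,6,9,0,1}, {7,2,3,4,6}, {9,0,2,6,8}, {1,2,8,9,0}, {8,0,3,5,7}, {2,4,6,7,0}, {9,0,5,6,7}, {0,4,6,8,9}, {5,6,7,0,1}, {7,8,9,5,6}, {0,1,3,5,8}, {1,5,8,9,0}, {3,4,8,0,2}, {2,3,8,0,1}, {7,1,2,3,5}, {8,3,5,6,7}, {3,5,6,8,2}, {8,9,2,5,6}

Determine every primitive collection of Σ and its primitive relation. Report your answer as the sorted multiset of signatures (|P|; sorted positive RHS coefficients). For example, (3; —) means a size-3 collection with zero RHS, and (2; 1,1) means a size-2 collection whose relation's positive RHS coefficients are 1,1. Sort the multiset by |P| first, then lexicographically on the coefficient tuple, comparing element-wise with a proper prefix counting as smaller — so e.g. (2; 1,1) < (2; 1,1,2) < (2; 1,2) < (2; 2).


Primitive collections (14):

  • {4,5}:  v_{4} + v_{5} = v_{7}  ⇒ sig = (2; 1)
  • {1,4}:  v_{1} + v_{4} = v_{0} + v_{2} + v_{7}  ⇒ sig = (2; 1,1,1)
  • {3,9}:  v_{3} + v_{9} = v_{0} + v_{5} + v_{8}  ⇒ sig = (2; 1,1,1)
  • {0,2,5}:  v_{0} + v_{2} + v_{5} = v_{1}  ⇒ sig = (3; 1)
  • {1,6,8}:  v_{1} + v_{6} + v_{8} = v_{2}  ⇒ sig = (3; 1)
  • {2,4,9}:  v_{2} + v_{4} + v_{9} = v_{0}  ⇒ sig = (3; 1)
  • {2,7,8}:  v_{2} + v_{7} + v_{8} = v_{3}  ⇒ sig = (3; 1)
  • {0,3,6}:  v_{0} + v_{3} + v_{6} = v_{2} + v_{4}  ⇒ sig = (3; 1,1)
  • {2,7,9}:  v_{2} + v_{7} + v_{9} = v_{0} + v_{5}  ⇒ sig = (3; 1,1)
  • {1,7,8}:  v_{1} + v_{7} + v_{8} = v_{0} + v_{3} + v_{5}  ⇒ sig = (3; 1,1,1)
  • {1,3,6}:  v_{1} + v_{3} + v_{6} = 2·v_{2} + v_{7}  ⇒ sig = (3; 1,2)
  • {1,7,9}:  v_{1} + v_{7} + v_{9} = 2·v_{0} + 2·v_{5}  ⇒ sig = (3; 2,2)
  • {0,5,6,8}:  v_{0} + v_{5} + v_{6} + v_{8} = 0  ⇒ sig = (4; —)
  • {0,6,7,8}:  v_{0} + v_{6} + v_{7} + v_{8} = v_{4}  ⇒ sig = (4; 1)

so the primitive-relation signature multiset is
[(2; 1), (2; 1,1,1), (2; 1,1,1), (3; 1), (3; 1), (3; 1), (3; 1), (3; 1,1), (3; 1,1), (3; 1,1,1), (3; 1,2), (3; 2,2), (4; —), (4; 1)]


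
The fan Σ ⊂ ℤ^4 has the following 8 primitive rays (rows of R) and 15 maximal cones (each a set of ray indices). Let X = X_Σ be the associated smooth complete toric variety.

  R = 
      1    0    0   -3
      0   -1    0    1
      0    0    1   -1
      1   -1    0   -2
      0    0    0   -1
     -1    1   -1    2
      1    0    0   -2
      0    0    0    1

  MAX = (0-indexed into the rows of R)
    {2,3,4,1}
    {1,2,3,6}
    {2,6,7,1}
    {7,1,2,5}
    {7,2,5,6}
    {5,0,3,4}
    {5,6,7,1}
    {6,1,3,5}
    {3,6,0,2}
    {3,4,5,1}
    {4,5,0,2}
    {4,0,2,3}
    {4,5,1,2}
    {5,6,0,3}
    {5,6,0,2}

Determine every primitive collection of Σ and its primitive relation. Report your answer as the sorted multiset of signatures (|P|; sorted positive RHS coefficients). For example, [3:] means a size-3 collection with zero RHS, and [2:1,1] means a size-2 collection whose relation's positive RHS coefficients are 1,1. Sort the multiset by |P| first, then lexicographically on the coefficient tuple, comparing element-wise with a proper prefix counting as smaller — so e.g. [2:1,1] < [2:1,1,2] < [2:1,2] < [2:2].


7 minimal non-faces of Δ(Σ) (on 8 rays):

  {4,7}:  v_{4} + v_{7} = 0  →  sig = [2:]
  {0,1}:  v_{0} + v_{1} = v_{3}  →  sig = [2:1]
  {0,7}:  v_{0} + v_{7} = v_{6}  →  sig = [2:1]
  {4,6}:  v_{4} + v_{6} = v_{0}  →  sig = [2:1]
  {3,7}:  v_{3} + v_{7} = v_{1} + v_{6}  →  sig = [2:1,1]
  {2,3,5}:  v_{2} + v_{3} + v_{5} = v_{4}  →  sig = [3:1]
  {1,2,5,6}:  v_{1} + v_{2} + v_{5} + v_{6} = 0  →  sig = [4:]

so the primitive-relation signature multiset is
{ [2:],  [2:1] ×3,  [2:1,1],  [3:1],  [4:] }


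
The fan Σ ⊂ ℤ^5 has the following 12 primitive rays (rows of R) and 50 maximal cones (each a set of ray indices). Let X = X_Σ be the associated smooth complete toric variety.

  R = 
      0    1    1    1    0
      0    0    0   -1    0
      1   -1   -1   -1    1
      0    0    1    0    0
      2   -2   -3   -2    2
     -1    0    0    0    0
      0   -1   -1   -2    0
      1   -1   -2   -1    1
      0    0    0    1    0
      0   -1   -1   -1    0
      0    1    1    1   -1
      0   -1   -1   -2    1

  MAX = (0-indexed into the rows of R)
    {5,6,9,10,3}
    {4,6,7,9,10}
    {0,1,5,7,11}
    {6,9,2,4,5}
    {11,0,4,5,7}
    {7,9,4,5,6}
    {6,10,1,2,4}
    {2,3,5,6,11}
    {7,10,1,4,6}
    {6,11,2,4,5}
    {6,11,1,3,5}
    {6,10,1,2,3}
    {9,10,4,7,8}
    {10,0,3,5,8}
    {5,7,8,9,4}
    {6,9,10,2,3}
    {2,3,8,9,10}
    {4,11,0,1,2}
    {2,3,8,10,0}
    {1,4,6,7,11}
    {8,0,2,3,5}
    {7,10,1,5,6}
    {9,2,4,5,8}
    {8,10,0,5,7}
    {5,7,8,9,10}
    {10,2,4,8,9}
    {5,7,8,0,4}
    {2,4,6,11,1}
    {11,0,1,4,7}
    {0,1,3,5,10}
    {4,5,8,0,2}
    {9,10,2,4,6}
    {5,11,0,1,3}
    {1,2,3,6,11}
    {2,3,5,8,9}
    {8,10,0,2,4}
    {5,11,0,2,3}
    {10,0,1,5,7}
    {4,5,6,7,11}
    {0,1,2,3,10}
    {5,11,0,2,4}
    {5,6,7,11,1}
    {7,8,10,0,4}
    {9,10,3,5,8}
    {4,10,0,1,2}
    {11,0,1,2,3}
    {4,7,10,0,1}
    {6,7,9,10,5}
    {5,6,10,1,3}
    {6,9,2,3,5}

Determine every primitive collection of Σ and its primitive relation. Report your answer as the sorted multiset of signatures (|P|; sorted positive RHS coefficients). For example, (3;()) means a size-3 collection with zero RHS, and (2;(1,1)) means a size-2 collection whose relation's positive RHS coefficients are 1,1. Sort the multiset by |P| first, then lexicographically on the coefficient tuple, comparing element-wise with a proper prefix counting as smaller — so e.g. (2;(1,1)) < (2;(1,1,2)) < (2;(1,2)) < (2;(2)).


Σ has 15 primitive collections:

  • {0,9}:  v_{0} + v_{9} = 0 — sig = (2;())
  • {1,8}:  v_{1} + v_{8} = 0 — sig = (2;())
  • {0,6}:  v_{0} + v_{6} = v_{1} — sig = (2;(1))
  • {1,9}:  v_{1} + v_{9} = v_{6} — sig = (2;(1))
  • {2,7}:  v_{2} + v_{7} = v_{4} — sig = (2;(1))
  • {3,7}:  v_{3} + v_{7} = v_{2} — sig = (2;(1))
  • {6,8}:  v_{6} + v_{8} = v_{9} — sig = (2;(1))
  • {10,11}:  v_{10} + v_{11} = v_{1} — sig = (2;(1))
  • {8,11}:  v_{8} + v_{11} = v_{2} + v_{5} — sig = (2;(1,1))
  • {9,11}:  v_{9} + v_{11} = v_{2} + v_{5} + v_{6} — sig = (2;(1,1,1))
  • {3,4}:  v_{3} + v_{4} = 2·v_{2} — sig = (2;(2))
  • {2,5,10}:  v_{2} + v_{5} + v_{10} = 0 — sig = (3;())
  • {1,2,5}:  v_{1} + v_{2} + v_{5} = v_{11} — sig = (3;(1))
  • {4,5,10}:  v_{4} + v_{5} + v_{10} = v_{7} — sig = (3;(1))
  • {1,4,5}:  v_{1} + v_{4} + v_{5} = v_{7} + v_{11} — sig = (3;(1,1))

Hence PRS(X_Σ) =
    (2;())
    (2;())
    (2;(1))
    (2;(1))
    (2;(1))
    (2;(1))
    (2;(1))
    (2;(1))
    (2;(1,1))
    (2;(1,1,1))
    (2;(2))
    (3;())
    (3;(1))
    (3;(1))
    (3;(1,1))


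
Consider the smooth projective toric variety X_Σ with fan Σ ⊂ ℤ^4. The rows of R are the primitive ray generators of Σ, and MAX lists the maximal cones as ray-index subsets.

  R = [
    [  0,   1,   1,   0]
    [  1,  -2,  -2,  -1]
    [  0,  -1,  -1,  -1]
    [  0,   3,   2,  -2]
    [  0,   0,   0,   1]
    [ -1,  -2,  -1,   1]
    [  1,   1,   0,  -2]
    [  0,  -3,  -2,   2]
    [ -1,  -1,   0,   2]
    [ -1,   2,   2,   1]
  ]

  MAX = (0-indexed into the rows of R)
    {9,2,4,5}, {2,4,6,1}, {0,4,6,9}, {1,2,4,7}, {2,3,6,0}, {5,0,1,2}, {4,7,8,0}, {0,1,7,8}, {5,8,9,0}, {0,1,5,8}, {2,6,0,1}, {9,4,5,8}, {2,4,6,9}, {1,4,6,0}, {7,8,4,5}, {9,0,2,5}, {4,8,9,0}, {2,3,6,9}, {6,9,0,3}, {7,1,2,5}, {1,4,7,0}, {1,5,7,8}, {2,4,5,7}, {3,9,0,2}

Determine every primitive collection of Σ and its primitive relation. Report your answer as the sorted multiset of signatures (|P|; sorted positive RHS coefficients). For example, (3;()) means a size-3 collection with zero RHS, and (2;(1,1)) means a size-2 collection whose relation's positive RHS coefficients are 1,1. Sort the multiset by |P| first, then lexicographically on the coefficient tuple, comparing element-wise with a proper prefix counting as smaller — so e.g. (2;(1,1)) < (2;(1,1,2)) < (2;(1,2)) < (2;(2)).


The 18 primitive collections of Σ (r=10, n=4):

  P = {1,9}:  v_{1} + v_{9} = 0  ⇒ sig = (2;())
  P = {3,7}:  v_{3} + v_{7} = 0  ⇒ sig = (2;())
  P = {6,8}:  v_{6} + v_{8} = 0  ⇒ sig = (2;())
  P = {2,8}:  v_{2} + v_{8} = v_{5}  ⇒ sig = (2;(1))
  P = {5,6}:  v_{5} + v_{6} = v_{2}  ⇒ sig = (2;(1))
  P = {3,4}:  v_{3} + v_{4} = v_{6} + v_{9}  ⇒ sig = (2;(1,1))
  P = {6,7}:  v_{6} + v_{7} = v_{1} + v_{4}  ⇒ sig = (2;(1,1))
  P = {7,9}:  v_{7} + v_{9} = v_{4} + v_{8}  ⇒ sig = (2;(1,1))
  P = {1,3}:  v_{1} + v_{3} = v_{0} + v_{2} + v_{6}  ⇒ sig = (2;(1,1,1))
  P = {3,8}:  v_{3} + v_{8} = v_{0} + v_{2} + v_{9}  ⇒ sig = (2;(1,1,1))
  P = {3,5}:  v_{3} + v_{5} = v_{0} + 2·v_{2} + v_{9}  ⇒ sig = (2;(1,1,2))
  P = {0,2,4}:  v_{0} + v_{2} + v_{4} = 0  ⇒ sig = (3;())
  P = {0,4,5}:  v_{0} + v_{4} + v_{5} = v_{8}  ⇒ sig = (3;(1))
  P = {1,4,8}:  v_{1} + v_{4} + v_{8} = v_{7}  ⇒ sig = (3;(1))
  P = {0,2,7}:  v_{0} + v_{2} + v_{7} = v_{1} + v_{8}  ⇒ sig = (3;(1,1))
  P = {1,4,5}:  v_{1} + v_{4} + v_{5} = v_{2} + v_{7}  ⇒ sig = (3;(1,1))
  P = {0,5,7}:  v_{0} + v_{5} + v_{7} = v_{1} + 2·v_{8}  ⇒ sig = (3;(1,2))
  P = {0,2,6,9}:  v_{0} + v_{2} + v_{6} + v_{9} = v_{3}  ⇒ sig = (4;(1))

Sorted signature multiset PRS(X):
    (2;())
    (2;())
    (2;())
    (2;(1))
    (2;(1))
    (2;(1,1))
    (2;(1,1))
    (2;(1,1))
    (2;(1,1,1))
    (2;(1,1,1))
    (2;(1,1,2))
    (3;())
    (3;(1))
    (3;(1))
    (3;(1,1))
    (3;(1,1))
    (3;(1,2))
    (4;(1))
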